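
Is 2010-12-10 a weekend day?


Anchor: Jan 1, 2010. With p = 2010 - 1 = 2009: (p + p//4 - p//100 + p//400) mod 7 = (2009 + 502 - 20 + 5) mod 7 = 2496 mod 7 = 4 -> Friday (Mon=0 ... Sun=6)
Day of year: 344; offset = 343
Weekday index = (4 + 343) mod 7 = 4 -> Friday
Weekend days: Saturday, Sunday

No


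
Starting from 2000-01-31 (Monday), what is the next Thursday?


Current: Monday
Target: Thursday
Days ahead: 3

Next Thursday: 2000-02-03


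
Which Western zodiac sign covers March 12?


Date: March 12
Conventional tropical zodiac dates: Pisces from February 19 onward; Aries starts March 21
March 12 falls within the Pisces range

Pisces


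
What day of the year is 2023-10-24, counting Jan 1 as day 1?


Date: October 24, 2023
Days in months 1 through 9: 273
Plus 24 days in October

Day of year: 297


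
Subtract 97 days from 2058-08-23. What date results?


Start: 2058-08-23, subtract 97 days
Back 23 days from August 23 reaches July 31, 2058 -> 74 left
July 2058 has 31 days -> back to June 30, 2058 -> 43 left
June 2058 has 30 days -> back to May 31, 2058 -> 13 left
May 2058: 31 - 13 = 18 -> lands on May 18

Result: 2058-05-18


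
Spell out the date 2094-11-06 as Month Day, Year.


ISO 2094-11-06 parses as year=2094, month=11, day=06
Month 11 -> November

November 6, 2094


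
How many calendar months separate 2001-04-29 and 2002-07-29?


From April 2001 to July 2002
1 year * 12 = 12 months, plus 3 months = 15

15 months


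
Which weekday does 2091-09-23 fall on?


Date: September 23, 2091
Anchor: Jan 1, 2091. With p = 2091 - 1 = 2090: (p + p//4 - p//100 + p//400) mod 7 = (2090 + 522 - 20 + 5) mod 7 = 2597 mod 7 = 0 -> Monday (Mon=0 ... Sun=6)
Days before September (Jan-Aug): 243; offset = 243 + 23 - 1 = 265
Weekday index = (0 + 265) mod 7 = 6

Day of the week: Sunday


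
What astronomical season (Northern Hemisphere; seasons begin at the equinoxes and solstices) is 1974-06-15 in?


Date: June 15
Astronomical Spring (approx.; exact equinox/solstice day varies by year): March 20 to June 20
June 15 falls within the Spring window

Spring


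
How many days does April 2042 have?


April 2042

30 days


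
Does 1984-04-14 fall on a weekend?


Anchor: Jan 1, 1984. With p = 1984 - 1 = 1983: (p + p//4 - p//100 + p//400) mod 7 = (1983 + 495 - 19 + 4) mod 7 = 2463 mod 7 = 6 -> Sunday (Mon=0 ... Sun=6)
Day of year: 105; offset = 104
Weekday index = (6 + 104) mod 7 = 5 -> Saturday
Weekend days: Saturday, Sunday

Yes


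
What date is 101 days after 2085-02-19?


Start: 2085-02-19, add 101 days
February 2085 has 28 days: 28 - 19 = 9 days to February 28 -> 92 left
March 2085 has 31 days -> 61 left
April 2085 has 30 days -> 31 left
May 2085: 31 <= 31 -> lands on May 31

Result: 2085-05-31


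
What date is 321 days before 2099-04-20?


Start: 2099-04-20, subtract 321 days
Back 20 days from April 20 reaches March 31, 2099 -> 301 left
March 2099 has 31 days -> back to February 28, 2099 -> 270 left
February 2099 has 28 days -> back to January 31, 2099 -> 242 left
January 2099 has 31 days -> back to December 31, 2098 -> 211 left
December 2098 has 31 days -> back to November 30, 2098 -> 180 left
November 2098 has 30 days -> back to October 31, 2098 -> 150 left
October 2098 has 31 days -> back to September 30, 2098 -> 119 left
September 2098 has 30 days -> back to August 31, 2098 -> 89 left
August 2098 has 31 days -> back to July 31, 2098 -> 58 left
July 2098 has 31 days -> back to June 30, 2098 -> 27 left
June 2098: 30 - 27 = 3 -> lands on June 3

Result: 2098-06-03


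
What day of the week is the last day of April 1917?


April 1917 has 30 days
Anchor: Jan 1, 1917. With p = 1917 - 1 = 1916: (p + p//4 - p//100 + p//400) mod 7 = (1916 + 479 - 19 + 4) mod 7 = 2380 mod 7 = 0 -> Monday (Mon=0 ... Sun=6)
Days before April (Jan-Mar): 90; April 1 index = (0 + 90) mod 7 = 6 -> Sunday
Last day offset: 30 - 1 = 29 days
Weekday index = (6 + 29) mod 7 = 0

Monday, April 30


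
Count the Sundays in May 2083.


May 2083 has 31 days
Anchor: Jan 1, 2083. With p = 2083 - 1 = 2082: (p + p//4 - p//100 + p//400) mod 7 = (2082 + 520 - 20 + 5) mod 7 = 2587 mod 7 = 4 -> Friday (Mon=0 ... Sun=6)
Days before May (Jan-Apr): 120; May 1 index = (4 + 120) mod 7 = 5 -> Saturday
First Sunday is May 2
Sundays: 2, 9, 16, 23, 30

5 Sundays


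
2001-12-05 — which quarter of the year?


Month: December (month 12)
Q1: Jan-Mar, Q2: Apr-Jun, Q3: Jul-Sep, Q4: Oct-Dec

Q4


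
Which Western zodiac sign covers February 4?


Date: February 4
Conventional tropical zodiac dates: Aquarius from January 20 onward; Pisces starts February 19
February 4 falls within the Aquarius range

Aquarius


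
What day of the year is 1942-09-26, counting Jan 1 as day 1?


Date: September 26, 1942
Days in months 1 through 8: 243
Plus 26 days in September

Day of year: 269


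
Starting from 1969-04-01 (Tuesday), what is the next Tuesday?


Current: Tuesday
Target: Tuesday
Days ahead: 7

Next Tuesday: 1969-04-08


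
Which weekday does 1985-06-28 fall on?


Date: June 28, 1985
Anchor: Jan 1, 1985. With p = 1985 - 1 = 1984: (p + p//4 - p//100 + p//400) mod 7 = (1984 + 496 - 19 + 4) mod 7 = 2465 mod 7 = 1 -> Tuesday (Mon=0 ... Sun=6)
Days before June (Jan-May): 151; offset = 151 + 28 - 1 = 178
Weekday index = (1 + 178) mod 7 = 4

Day of the week: Friday


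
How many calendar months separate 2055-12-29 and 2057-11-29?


From December 2055 to November 2057
2 years * 12 = 24 months, minus 1 month = 23

23 months


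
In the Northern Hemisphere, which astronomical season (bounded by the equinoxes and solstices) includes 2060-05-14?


Date: May 14
Astronomical Spring (approx.; exact equinox/solstice day varies by year): March 20 to June 20
May 14 falls within the Spring window

Spring


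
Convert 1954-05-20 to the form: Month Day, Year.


ISO 1954-05-20 parses as year=1954, month=05, day=20
Month 5 -> May

May 20, 1954


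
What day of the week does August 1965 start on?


Target: August 1, 1965
Anchor: Jan 1, 1965. With p = 1965 - 1 = 1964: (p + p//4 - p//100 + p//400) mod 7 = (1964 + 491 - 19 + 4) mod 7 = 2440 mod 7 = 4 -> Friday (Mon=0 ... Sun=6)
Days before August (Jan-Jul): 212 days
Weekday index = (4 + 212) mod 7 = 6

Sunday


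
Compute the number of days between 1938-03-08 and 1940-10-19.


From 1938-03-08 to 1940-10-19
1938-03-08: days before March = 31 + 28 = 59 (1938 is not a leap year); day of year = 59 + 8 = 67
1940-10-19: days before October = 31 + 29 + 31 + 30 + 31 + 30 + 31 + 31 + 30 = 274 (1940 is a leap year); day of year = 274 + 19 = 293
Rest of 1938: 365 - 67 = 298
Full years 1939 (365): 365
Total = 298 + 365 + 293 = 956

956 days


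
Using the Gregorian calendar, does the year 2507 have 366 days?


Gregorian leap year rule: divisible by 4, but not by 100, unless also by 400.
2507 is not divisible by 4 -> not a leap year

No


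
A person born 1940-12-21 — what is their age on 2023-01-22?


Birth: 1940-12-21
Reference: 2023-01-22
Year difference: 2023 - 1940 = 83
Birthday not yet reached in 2023, subtract 1

82 years old


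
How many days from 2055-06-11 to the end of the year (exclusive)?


Day of year: 162 of 365
Remaining = 365 - 162

203 days


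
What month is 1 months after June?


June is month 6
6 + 1 = 7

July


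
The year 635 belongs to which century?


Century = (year - 1) // 100 + 1
= (635 - 1) // 100 + 1
= 634 // 100 + 1
= 6 + 1

7th century


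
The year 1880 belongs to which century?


Century = (year - 1) // 100 + 1
= (1880 - 1) // 100 + 1
= 1879 // 100 + 1
= 18 + 1

19th century


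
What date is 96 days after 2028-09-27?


Start: 2028-09-27, add 96 days
September 2028 has 30 days: 30 - 27 = 3 days to September 30 -> 93 left
October 2028 has 31 days -> 62 left
November 2028 has 30 days -> 32 left
December 2028 has 31 days -> 1 left
January 2029: 1 <= 31 -> lands on January 1

Result: 2029-01-01


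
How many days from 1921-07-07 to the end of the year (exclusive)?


Day of year: 188 of 365
Remaining = 365 - 188

177 days


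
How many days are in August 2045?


August 2045

31 days


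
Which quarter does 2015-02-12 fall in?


Month: February (month 2)
Q1: Jan-Mar, Q2: Apr-Jun, Q3: Jul-Sep, Q4: Oct-Dec

Q1


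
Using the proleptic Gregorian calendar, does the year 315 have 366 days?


Gregorian leap year rule: divisible by 4, but not by 100, unless also by 400.
315 is not divisible by 4 -> not a leap year

No


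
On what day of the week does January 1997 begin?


Target: January 1, 1997
Anchor: Jan 1, 1997. With p = 1997 - 1 = 1996: (p + p//4 - p//100 + p//400) mod 7 = (1996 + 499 - 19 + 4) mod 7 = 2480 mod 7 = 2 -> Wednesday (Mon=0 ... Sun=6)
Offset from anchor: 0 days
Weekday index = (2 + 0) mod 7 = 2

Wednesday


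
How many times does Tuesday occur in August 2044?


August 2044 has 31 days
Anchor: Jan 1, 2044. With p = 2044 - 1 = 2043: (p + p//4 - p//100 + p//400) mod 7 = (2043 + 510 - 20 + 5) mod 7 = 2538 mod 7 = 4 -> Friday (Mon=0 ... Sun=6)
Days before August (Jan-Jul): 213; August 1 index = (4 + 213) mod 7 = 0 -> Monday
First Tuesday is August 2
Tuesdays: 2, 9, 16, 23, 30

5 Tuesdays


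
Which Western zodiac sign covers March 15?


Date: March 15
Conventional tropical zodiac dates: Pisces from February 19 onward; Aries starts March 21
March 15 falls within the Pisces range

Pisces


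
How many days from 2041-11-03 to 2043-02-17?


From 2041-11-03 to 2043-02-17
2041-11-03: days before November = 31 + 28 + 31 + 30 + 31 + 30 + 31 + 31 + 30 + 31 = 304 (2041 is not a leap year); day of year = 304 + 3 = 307
2043-02-17: days before February = 31; day of year = 31 + 17 = 48
Rest of 2041: 365 - 307 = 58
Full years 2042 (365): 365
Total = 58 + 365 + 48 = 471

471 days


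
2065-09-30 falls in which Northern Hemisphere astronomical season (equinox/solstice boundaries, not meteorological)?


Date: September 30
Astronomical Autumn (approx.; exact equinox/solstice day varies by year): September 22 to December 20
September 30 falls within the Autumn window

Autumn


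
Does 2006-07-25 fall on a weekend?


Anchor: Jan 1, 2006. With p = 2006 - 1 = 2005: (p + p//4 - p//100 + p//400) mod 7 = (2005 + 501 - 20 + 5) mod 7 = 2491 mod 7 = 6 -> Sunday (Mon=0 ... Sun=6)
Day of year: 206; offset = 205
Weekday index = (6 + 205) mod 7 = 1 -> Tuesday
Weekend days: Saturday, Sunday

No


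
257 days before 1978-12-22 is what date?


Start: 1978-12-22, subtract 257 days
Back 22 days from December 22 reaches November 30, 1978 -> 235 left
November 1978 has 30 days -> back to October 31, 1978 -> 205 left
October 1978 has 31 days -> back to September 30, 1978 -> 174 left
September 1978 has 30 days -> back to August 31, 1978 -> 144 left
August 1978 has 31 days -> back to July 31, 1978 -> 113 left
July 1978 has 31 days -> back to June 30, 1978 -> 82 left
June 1978 has 30 days -> back to May 31, 1978 -> 52 left
May 1978 has 31 days -> back to April 30, 1978 -> 21 left
April 1978: 30 - 21 = 9 -> lands on April 9

Result: 1978-04-09


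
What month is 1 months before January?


January is month 1
1 - 1 = 0; wrap: 0 + 12 = 12

December


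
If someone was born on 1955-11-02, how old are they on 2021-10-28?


Birth: 1955-11-02
Reference: 2021-10-28
Year difference: 2021 - 1955 = 66
Birthday not yet reached in 2021, subtract 1

65 years old


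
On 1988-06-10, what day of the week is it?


Date: June 10, 1988
Anchor: Jan 1, 1988. With p = 1988 - 1 = 1987: (p + p//4 - p//100 + p//400) mod 7 = (1987 + 496 - 19 + 4) mod 7 = 2468 mod 7 = 4 -> Friday (Mon=0 ... Sun=6)
Days before June (Jan-May): 152; offset = 152 + 10 - 1 = 161
Weekday index = (4 + 161) mod 7 = 4

Day of the week: Friday


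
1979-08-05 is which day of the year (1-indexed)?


Date: August 5, 1979
Days in months 1 through 7: 212
Plus 5 days in August

Day of year: 217


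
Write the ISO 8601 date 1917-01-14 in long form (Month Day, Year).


ISO 1917-01-14 parses as year=1917, month=01, day=14
Month 1 -> January

January 14, 1917


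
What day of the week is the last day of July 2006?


July 2006 has 31 days
Anchor: Jan 1, 2006. With p = 2006 - 1 = 2005: (p + p//4 - p//100 + p//400) mod 7 = (2005 + 501 - 20 + 5) mod 7 = 2491 mod 7 = 6 -> Sunday (Mon=0 ... Sun=6)
Days before July (Jan-Jun): 181; July 1 index = (6 + 181) mod 7 = 5 -> Saturday
Last day offset: 31 - 1 = 30 days
Weekday index = (5 + 30) mod 7 = 0

Monday, July 31


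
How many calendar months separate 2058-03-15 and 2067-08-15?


From March 2058 to August 2067
9 years * 12 = 108 months, plus 5 months = 113

113 months


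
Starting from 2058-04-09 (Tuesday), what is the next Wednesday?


Current: Tuesday
Target: Wednesday
Days ahead: 1

Next Wednesday: 2058-04-10


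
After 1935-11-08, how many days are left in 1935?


Day of year: 312 of 365
Remaining = 365 - 312

53 days


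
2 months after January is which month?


January is month 1
1 + 2 = 3

March


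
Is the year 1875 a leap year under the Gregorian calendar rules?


Gregorian leap year rule: divisible by 4, but not by 100, unless also by 400.
1875 is not divisible by 4 -> not a leap year

No


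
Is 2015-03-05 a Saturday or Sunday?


Anchor: Jan 1, 2015. With p = 2015 - 1 = 2014: (p + p//4 - p//100 + p//400) mod 7 = (2014 + 503 - 20 + 5) mod 7 = 2502 mod 7 = 3 -> Thursday (Mon=0 ... Sun=6)
Day of year: 64; offset = 63
Weekday index = (3 + 63) mod 7 = 3 -> Thursday
Weekend days: Saturday, Sunday

No


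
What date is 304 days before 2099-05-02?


Start: 2099-05-02, subtract 304 days
Back 2 days from May 2 reaches April 30, 2099 -> 302 left
April 2099 has 30 days -> back to March 31, 2099 -> 272 left
March 2099 has 31 days -> back to February 28, 2099 -> 241 left
February 2099 has 28 days -> back to January 31, 2099 -> 213 left
January 2099 has 31 days -> back to December 31, 2098 -> 182 left
December 2098 has 31 days -> back to November 30, 2098 -> 151 left
November 2098 has 30 days -> back to October 31, 2098 -> 121 left
October 2098 has 31 days -> back to September 30, 2098 -> 90 left
September 2098 has 30 days -> back to August 31, 2098 -> 60 left
August 2098 has 31 days -> back to July 31, 2098 -> 29 left
July 2098: 31 - 29 = 2 -> lands on July 2

Result: 2098-07-02


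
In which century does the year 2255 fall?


Century = (year - 1) // 100 + 1
= (2255 - 1) // 100 + 1
= 2254 // 100 + 1
= 22 + 1

23rd century


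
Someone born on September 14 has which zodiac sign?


Date: September 14
Conventional tropical zodiac dates: Virgo from August 23 onward; Libra starts September 23
September 14 falls within the Virgo range

Virgo


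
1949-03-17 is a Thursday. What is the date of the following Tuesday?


Current: Thursday
Target: Tuesday
Days ahead: 5

Next Tuesday: 1949-03-22


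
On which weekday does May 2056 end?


May 2056 has 31 days
Anchor: Jan 1, 2056. With p = 2056 - 1 = 2055: (p + p//4 - p//100 + p//400) mod 7 = (2055 + 513 - 20 + 5) mod 7 = 2553 mod 7 = 5 -> Saturday (Mon=0 ... Sun=6)
Days before May (Jan-Apr): 121; May 1 index = (5 + 121) mod 7 = 0 -> Monday
Last day offset: 31 - 1 = 30 days
Weekday index = (0 + 30) mod 7 = 2

Wednesday, May 31


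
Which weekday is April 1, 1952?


Target: April 1, 1952
Anchor: Jan 1, 1952. With p = 1952 - 1 = 1951: (p + p//4 - p//100 + p//400) mod 7 = (1951 + 487 - 19 + 4) mod 7 = 2423 mod 7 = 1 -> Tuesday (Mon=0 ... Sun=6)
Days before April (Jan-Mar): 91 days
Weekday index = (1 + 91) mod 7 = 1

Tuesday


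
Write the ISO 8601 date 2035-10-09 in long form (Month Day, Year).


ISO 2035-10-09 parses as year=2035, month=10, day=09
Month 10 -> October

October 9, 2035


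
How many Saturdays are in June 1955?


June 1955 has 30 days
Anchor: Jan 1, 1955. With p = 1955 - 1 = 1954: (p + p//4 - p//100 + p//400) mod 7 = (1954 + 488 - 19 + 4) mod 7 = 2427 mod 7 = 5 -> Saturday (Mon=0 ... Sun=6)
Days before June (Jan-May): 151; June 1 index = (5 + 151) mod 7 = 2 -> Wednesday
First Saturday is June 4
Saturdays: 4, 11, 18, 25

4 Saturdays


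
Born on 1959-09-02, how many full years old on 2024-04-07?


Birth: 1959-09-02
Reference: 2024-04-07
Year difference: 2024 - 1959 = 65
Birthday not yet reached in 2024, subtract 1

64 years old


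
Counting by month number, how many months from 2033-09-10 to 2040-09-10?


From September 2033 to September 2040
7 years * 12 = 84 months = 84

84 months


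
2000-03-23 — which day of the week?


Date: March 23, 2000
Anchor: Jan 1, 2000. With p = 2000 - 1 = 1999: (p + p//4 - p//100 + p//400) mod 7 = (1999 + 499 - 19 + 4) mod 7 = 2483 mod 7 = 5 -> Saturday (Mon=0 ... Sun=6)
Days before March (Jan-Feb): 60; offset = 60 + 23 - 1 = 82
Weekday index = (5 + 82) mod 7 = 3

Day of the week: Thursday


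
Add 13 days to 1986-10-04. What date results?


Start: 1986-10-04, add 13 days
October 1986 has 31 days; 4 + 13 = 17 stays within October

Result: 1986-10-17


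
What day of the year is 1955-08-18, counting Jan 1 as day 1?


Date: August 18, 1955
Days in months 1 through 7: 212
Plus 18 days in August

Day of year: 230


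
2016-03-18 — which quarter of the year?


Month: March (month 3)
Q1: Jan-Mar, Q2: Apr-Jun, Q3: Jul-Sep, Q4: Oct-Dec

Q1


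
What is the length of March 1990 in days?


March 1990

31 days


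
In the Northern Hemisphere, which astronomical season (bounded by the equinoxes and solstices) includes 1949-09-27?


Date: September 27
Astronomical Autumn (approx.; exact equinox/solstice day varies by year): September 22 to December 20
September 27 falls within the Autumn window

Autumn


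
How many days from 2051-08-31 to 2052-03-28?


From 2051-08-31 to 2052-03-28
2051-08-31: days before August = 31 + 28 + 31 + 30 + 31 + 30 + 31 = 212 (2051 is not a leap year); day of year = 212 + 31 = 243
2052-03-28: days before March = 31 + 29 = 60 (2052 is a leap year); day of year = 60 + 28 = 88
Rest of 2051: 365 - 243 = 122
Total = 122 + 88 = 210

210 days


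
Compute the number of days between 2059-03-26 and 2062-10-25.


From 2059-03-26 to 2062-10-25
2059-03-26: days before March = 31 + 28 = 59 (2059 is not a leap year); day of year = 59 + 26 = 85
2062-10-25: days before October = 31 + 28 + 31 + 30 + 31 + 30 + 31 + 31 + 30 = 273 (2062 is not a leap year); day of year = 273 + 25 = 298
Rest of 2059: 365 - 85 = 280
Full years 2060 (366), 2061 (365): 731
Total = 280 + 731 + 298 = 1309

1309 days


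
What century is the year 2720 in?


Century = (year - 1) // 100 + 1
= (2720 - 1) // 100 + 1
= 2719 // 100 + 1
= 27 + 1

28th century


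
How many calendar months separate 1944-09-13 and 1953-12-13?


From September 1944 to December 1953
9 years * 12 = 108 months, plus 3 months = 111

111 months


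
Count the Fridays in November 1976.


November 1976 has 30 days
Anchor: Jan 1, 1976. With p = 1976 - 1 = 1975: (p + p//4 - p//100 + p//400) mod 7 = (1975 + 493 - 19 + 4) mod 7 = 2453 mod 7 = 3 -> Thursday (Mon=0 ... Sun=6)
Days before November (Jan-Oct): 305; November 1 index = (3 + 305) mod 7 = 0 -> Monday
First Friday is November 5
Fridays: 5, 12, 19, 26

4 Fridays


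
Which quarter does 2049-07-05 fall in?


Month: July (month 7)
Q1: Jan-Mar, Q2: Apr-Jun, Q3: Jul-Sep, Q4: Oct-Dec

Q3


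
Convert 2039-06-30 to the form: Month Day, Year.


ISO 2039-06-30 parses as year=2039, month=06, day=30
Month 6 -> June

June 30, 2039


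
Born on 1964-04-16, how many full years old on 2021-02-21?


Birth: 1964-04-16
Reference: 2021-02-21
Year difference: 2021 - 1964 = 57
Birthday not yet reached in 2021, subtract 1

56 years old


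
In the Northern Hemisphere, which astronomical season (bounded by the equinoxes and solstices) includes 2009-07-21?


Date: July 21
Astronomical Summer (approx.; exact equinox/solstice day varies by year): June 21 to September 21
July 21 falls within the Summer window

Summer


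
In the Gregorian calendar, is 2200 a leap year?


Gregorian leap year rule: divisible by 4, but not by 100, unless also by 400.
2200 is divisible by 100 but not 400 -> not a leap year

No


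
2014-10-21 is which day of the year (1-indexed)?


Date: October 21, 2014
Days in months 1 through 9: 273
Plus 21 days in October

Day of year: 294


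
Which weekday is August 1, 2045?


Target: August 1, 2045
Anchor: Jan 1, 2045. With p = 2045 - 1 = 2044: (p + p//4 - p//100 + p//400) mod 7 = (2044 + 511 - 20 + 5) mod 7 = 2540 mod 7 = 6 -> Sunday (Mon=0 ... Sun=6)
Days before August (Jan-Jul): 212 days
Weekday index = (6 + 212) mod 7 = 1

Tuesday


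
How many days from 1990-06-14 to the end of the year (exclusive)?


Day of year: 165 of 365
Remaining = 365 - 165

200 days


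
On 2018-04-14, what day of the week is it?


Date: April 14, 2018
Anchor: Jan 1, 2018. With p = 2018 - 1 = 2017: (p + p//4 - p//100 + p//400) mod 7 = (2017 + 504 - 20 + 5) mod 7 = 2506 mod 7 = 0 -> Monday (Mon=0 ... Sun=6)
Days before April (Jan-Mar): 90; offset = 90 + 14 - 1 = 103
Weekday index = (0 + 103) mod 7 = 5

Day of the week: Saturday


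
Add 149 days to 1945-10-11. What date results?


Start: 1945-10-11, add 149 days
October 1945 has 31 days: 31 - 11 = 20 days to October 31 -> 129 left
November 1945 has 30 days -> 99 left
December 1945 has 31 days -> 68 left
January 1946 has 31 days -> 37 left
February 1946 has 28 days -> 9 left
March 1946: 9 <= 31 -> lands on March 9

Result: 1946-03-09


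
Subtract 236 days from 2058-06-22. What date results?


Start: 2058-06-22, subtract 236 days
Back 22 days from June 22 reaches May 31, 2058 -> 214 left
May 2058 has 31 days -> back to April 30, 2058 -> 183 left
April 2058 has 30 days -> back to March 31, 2058 -> 153 left
March 2058 has 31 days -> back to February 28, 2058 -> 122 left
February 2058 has 28 days -> back to January 31, 2058 -> 94 left
January 2058 has 31 days -> back to December 31, 2057 -> 63 left
December 2057 has 31 days -> back to November 30, 2057 -> 32 left
November 2057 has 30 days -> back to October 31, 2057 -> 2 left
October 2057: 31 - 2 = 29 -> lands on October 29

Result: 2057-10-29


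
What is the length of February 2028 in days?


February 2028 (leap year: yes)

29 days


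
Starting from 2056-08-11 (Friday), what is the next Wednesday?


Current: Friday
Target: Wednesday
Days ahead: 5

Next Wednesday: 2056-08-16


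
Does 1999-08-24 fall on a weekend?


Anchor: Jan 1, 1999. With p = 1999 - 1 = 1998: (p + p//4 - p//100 + p//400) mod 7 = (1998 + 499 - 19 + 4) mod 7 = 2482 mod 7 = 4 -> Friday (Mon=0 ... Sun=6)
Day of year: 236; offset = 235
Weekday index = (4 + 235) mod 7 = 1 -> Tuesday
Weekend days: Saturday, Sunday

No


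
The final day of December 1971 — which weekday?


December 1971 has 31 days
Anchor: Jan 1, 1971. With p = 1971 - 1 = 1970: (p + p//4 - p//100 + p//400) mod 7 = (1970 + 492 - 19 + 4) mod 7 = 2447 mod 7 = 4 -> Friday (Mon=0 ... Sun=6)
Days before December (Jan-Nov): 334; December 1 index = (4 + 334) mod 7 = 2 -> Wednesday
Last day offset: 31 - 1 = 30 days
Weekday index = (2 + 30) mod 7 = 4

Friday, December 31


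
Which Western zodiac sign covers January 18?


Date: January 18
Conventional tropical zodiac dates: Capricorn from December 22 onward; Aquarius starts January 20
January 18 falls within the Capricorn range

Capricorn


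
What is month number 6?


Month 6 of 12

June


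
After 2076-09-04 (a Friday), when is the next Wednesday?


Current: Friday
Target: Wednesday
Days ahead: 5

Next Wednesday: 2076-09-09


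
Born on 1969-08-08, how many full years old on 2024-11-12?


Birth: 1969-08-08
Reference: 2024-11-12
Year difference: 2024 - 1969 = 55

55 years old


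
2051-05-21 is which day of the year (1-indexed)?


Date: May 21, 2051
Days in months 1 through 4: 120
Plus 21 days in May

Day of year: 141


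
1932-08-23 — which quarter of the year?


Month: August (month 8)
Q1: Jan-Mar, Q2: Apr-Jun, Q3: Jul-Sep, Q4: Oct-Dec

Q3


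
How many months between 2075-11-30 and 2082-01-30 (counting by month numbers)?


From November 2075 to January 2082
7 years * 12 = 84 months, minus 10 months = 74

74 months


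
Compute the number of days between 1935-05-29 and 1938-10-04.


From 1935-05-29 to 1938-10-04
1935-05-29: days before May = 31 + 28 + 31 + 30 = 120 (1935 is not a leap year); day of year = 120 + 29 = 149
1938-10-04: days before October = 31 + 28 + 31 + 30 + 31 + 30 + 31 + 31 + 30 = 273 (1938 is not a leap year); day of year = 273 + 4 = 277
Rest of 1935: 365 - 149 = 216
Full years 1936 (366), 1937 (365): 731
Total = 216 + 731 + 277 = 1224

1224 days


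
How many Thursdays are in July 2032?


July 2032 has 31 days
Anchor: Jan 1, 2032. With p = 2032 - 1 = 2031: (p + p//4 - p//100 + p//400) mod 7 = (2031 + 507 - 20 + 5) mod 7 = 2523 mod 7 = 3 -> Thursday (Mon=0 ... Sun=6)
Days before July (Jan-Jun): 182; July 1 index = (3 + 182) mod 7 = 3 -> Thursday
First Thursday is July 1
Thursdays: 1, 8, 15, 22, 29

5 Thursdays


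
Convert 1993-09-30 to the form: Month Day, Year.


ISO 1993-09-30 parses as year=1993, month=09, day=30
Month 9 -> September

September 30, 1993


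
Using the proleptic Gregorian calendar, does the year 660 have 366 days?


Gregorian leap year rule: divisible by 4, but not by 100, unless also by 400.
660 is divisible by 4 but not 100 -> leap year

Yes


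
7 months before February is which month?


February is month 2
2 - 7 = -5; wrap: -5 + 12 = 7

July


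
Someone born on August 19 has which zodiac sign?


Date: August 19
Conventional tropical zodiac dates: Leo from July 23 onward; Virgo starts August 23
August 19 falls within the Leo range

Leo


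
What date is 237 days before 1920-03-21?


Start: 1920-03-21, subtract 237 days
Back 21 days from March 21 reaches February 29, 1920 -> 216 left
February 1920 has 29 days -> back to January 31, 1920 -> 187 left
January 1920 has 31 days -> back to December 31, 1919 -> 156 left
December 1919 has 31 days -> back to November 30, 1919 -> 125 left
November 1919 has 30 days -> back to October 31, 1919 -> 95 left
October 1919 has 31 days -> back to September 30, 1919 -> 64 left
September 1919 has 30 days -> back to August 31, 1919 -> 34 left
August 1919 has 31 days -> back to July 31, 1919 -> 3 left
July 1919: 31 - 3 = 28 -> lands on July 28

Result: 1919-07-28


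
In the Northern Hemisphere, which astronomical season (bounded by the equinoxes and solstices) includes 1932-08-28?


Date: August 28
Astronomical Summer (approx.; exact equinox/solstice day varies by year): June 21 to September 21
August 28 falls within the Summer window

Summer


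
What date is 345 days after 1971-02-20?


Start: 1971-02-20, add 345 days
February 1971 has 28 days: 28 - 20 = 8 days to February 28 -> 337 left
March 1971 has 31 days -> 306 left
April 1971 has 30 days -> 276 left
May 1971 has 31 days -> 245 left
June 1971 has 30 days -> 215 left
July 1971 has 31 days -> 184 left
August 1971 has 31 days -> 153 left
September 1971 has 30 days -> 123 left
October 1971 has 31 days -> 92 left
November 1971 has 30 days -> 62 left
December 1971 has 31 days -> 31 left
January 1972: 31 <= 31 -> lands on January 31

Result: 1972-01-31


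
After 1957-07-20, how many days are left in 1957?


Day of year: 201 of 365
Remaining = 365 - 201

164 days


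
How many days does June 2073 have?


June 2073

30 days


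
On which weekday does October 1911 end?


October 1911 has 31 days
Anchor: Jan 1, 1911. With p = 1911 - 1 = 1910: (p + p//4 - p//100 + p//400) mod 7 = (1910 + 477 - 19 + 4) mod 7 = 2372 mod 7 = 6 -> Sunday (Mon=0 ... Sun=6)
Days before October (Jan-Sep): 273; October 1 index = (6 + 273) mod 7 = 6 -> Sunday
Last day offset: 31 - 1 = 30 days
Weekday index = (6 + 30) mod 7 = 1

Tuesday, October 31


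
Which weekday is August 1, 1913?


Target: August 1, 1913
Anchor: Jan 1, 1913. With p = 1913 - 1 = 1912: (p + p//4 - p//100 + p//400) mod 7 = (1912 + 478 - 19 + 4) mod 7 = 2375 mod 7 = 2 -> Wednesday (Mon=0 ... Sun=6)
Days before August (Jan-Jul): 212 days
Weekday index = (2 + 212) mod 7 = 4

Friday


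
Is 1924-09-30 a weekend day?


Anchor: Jan 1, 1924. With p = 1924 - 1 = 1923: (p + p//4 - p//100 + p//400) mod 7 = (1923 + 480 - 19 + 4) mod 7 = 2388 mod 7 = 1 -> Tuesday (Mon=0 ... Sun=6)
Day of year: 274; offset = 273
Weekday index = (1 + 273) mod 7 = 1 -> Tuesday
Weekend days: Saturday, Sunday

No


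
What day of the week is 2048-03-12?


Date: March 12, 2048
Anchor: Jan 1, 2048. With p = 2048 - 1 = 2047: (p + p//4 - p//100 + p//400) mod 7 = (2047 + 511 - 20 + 5) mod 7 = 2543 mod 7 = 2 -> Wednesday (Mon=0 ... Sun=6)
Days before March (Jan-Feb): 60; offset = 60 + 12 - 1 = 71
Weekday index = (2 + 71) mod 7 = 3

Day of the week: Thursday


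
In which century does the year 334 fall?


Century = (year - 1) // 100 + 1
= (334 - 1) // 100 + 1
= 333 // 100 + 1
= 3 + 1

4th century


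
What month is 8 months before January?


January is month 1
1 - 8 = -7; wrap: -7 + 12 = 5

May


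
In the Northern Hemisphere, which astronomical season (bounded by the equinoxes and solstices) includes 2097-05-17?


Date: May 17
Astronomical Spring (approx.; exact equinox/solstice day varies by year): March 20 to June 20
May 17 falls within the Spring window

Spring


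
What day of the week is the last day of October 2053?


October 2053 has 31 days
Anchor: Jan 1, 2053. With p = 2053 - 1 = 2052: (p + p//4 - p//100 + p//400) mod 7 = (2052 + 513 - 20 + 5) mod 7 = 2550 mod 7 = 2 -> Wednesday (Mon=0 ... Sun=6)
Days before October (Jan-Sep): 273; October 1 index = (2 + 273) mod 7 = 2 -> Wednesday
Last day offset: 31 - 1 = 30 days
Weekday index = (2 + 30) mod 7 = 4

Friday, October 31


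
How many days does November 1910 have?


November 1910

30 days


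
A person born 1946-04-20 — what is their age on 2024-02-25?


Birth: 1946-04-20
Reference: 2024-02-25
Year difference: 2024 - 1946 = 78
Birthday not yet reached in 2024, subtract 1

77 years old


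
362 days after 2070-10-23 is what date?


Start: 2070-10-23, add 362 days
October 2070 has 31 days: 31 - 23 = 8 days to October 31 -> 354 left
November 2070 has 30 days -> 324 left
December 2070 has 31 days -> 293 left
January 2071 has 31 days -> 262 left
February 2071 has 28 days -> 234 left
March 2071 has 31 days -> 203 left
April 2071 has 30 days -> 173 left
May 2071 has 31 days -> 142 left
June 2071 has 30 days -> 112 left
July 2071 has 31 days -> 81 left
August 2071 has 31 days -> 50 left
September 2071 has 30 days -> 20 left
October 2071: 20 <= 31 -> lands on October 20

Result: 2071-10-20


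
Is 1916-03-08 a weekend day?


Anchor: Jan 1, 1916. With p = 1916 - 1 = 1915: (p + p//4 - p//100 + p//400) mod 7 = (1915 + 478 - 19 + 4) mod 7 = 2378 mod 7 = 5 -> Saturday (Mon=0 ... Sun=6)
Day of year: 68; offset = 67
Weekday index = (5 + 67) mod 7 = 2 -> Wednesday
Weekend days: Saturday, Sunday

No


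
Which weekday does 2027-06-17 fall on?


Date: June 17, 2027
Anchor: Jan 1, 2027. With p = 2027 - 1 = 2026: (p + p//4 - p//100 + p//400) mod 7 = (2026 + 506 - 20 + 5) mod 7 = 2517 mod 7 = 4 -> Friday (Mon=0 ... Sun=6)
Days before June (Jan-May): 151; offset = 151 + 17 - 1 = 167
Weekday index = (4 + 167) mod 7 = 3

Day of the week: Thursday


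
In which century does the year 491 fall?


Century = (year - 1) // 100 + 1
= (491 - 1) // 100 + 1
= 490 // 100 + 1
= 4 + 1

5th century


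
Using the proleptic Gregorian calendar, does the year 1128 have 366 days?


Gregorian leap year rule: divisible by 4, but not by 100, unless also by 400.
1128 is divisible by 4 but not 100 -> leap year

Yes


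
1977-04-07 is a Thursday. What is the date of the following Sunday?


Current: Thursday
Target: Sunday
Days ahead: 3

Next Sunday: 1977-04-10


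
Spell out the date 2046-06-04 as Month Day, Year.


ISO 2046-06-04 parses as year=2046, month=06, day=04
Month 6 -> June

June 4, 2046


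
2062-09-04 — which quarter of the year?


Month: September (month 9)
Q1: Jan-Mar, Q2: Apr-Jun, Q3: Jul-Sep, Q4: Oct-Dec

Q3


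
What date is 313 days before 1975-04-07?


Start: 1975-04-07, subtract 313 days
Back 7 days from April 7 reaches March 31, 1975 -> 306 left
March 1975 has 31 days -> back to February 28, 1975 -> 275 left
February 1975 has 28 days -> back to January 31, 1975 -> 247 left
January 1975 has 31 days -> back to December 31, 1974 -> 216 left
December 1974 has 31 days -> back to November 30, 1974 -> 185 left
November 1974 has 30 days -> back to October 31, 1974 -> 155 left
October 1974 has 31 days -> back to September 30, 1974 -> 124 left
September 1974 has 30 days -> back to August 31, 1974 -> 94 left
August 1974 has 31 days -> back to July 31, 1974 -> 63 left
July 1974 has 31 days -> back to June 30, 1974 -> 32 left
June 1974 has 30 days -> back to May 31, 1974 -> 2 left
May 1974: 31 - 2 = 29 -> lands on May 29

Result: 1974-05-29


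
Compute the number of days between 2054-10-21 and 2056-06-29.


From 2054-10-21 to 2056-06-29
2054-10-21: days before October = 31 + 28 + 31 + 30 + 31 + 30 + 31 + 31 + 30 = 273 (2054 is not a leap year); day of year = 273 + 21 = 294
2056-06-29: days before June = 31 + 29 + 31 + 30 + 31 = 152 (2056 is a leap year); day of year = 152 + 29 = 181
Rest of 2054: 365 - 294 = 71
Full years 2055 (365): 365
Total = 71 + 365 + 181 = 617

617 days


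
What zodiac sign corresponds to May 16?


Date: May 16
Conventional tropical zodiac dates: Taurus from April 20 onward; Gemini starts May 21
May 16 falls within the Taurus range

Taurus


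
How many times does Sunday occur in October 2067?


October 2067 has 31 days
Anchor: Jan 1, 2067. With p = 2067 - 1 = 2066: (p + p//4 - p//100 + p//400) mod 7 = (2066 + 516 - 20 + 5) mod 7 = 2567 mod 7 = 5 -> Saturday (Mon=0 ... Sun=6)
Days before October (Jan-Sep): 273; October 1 index = (5 + 273) mod 7 = 5 -> Saturday
First Sunday is October 2
Sundays: 2, 9, 16, 23, 30

5 Sundays


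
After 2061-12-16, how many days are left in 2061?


Day of year: 350 of 365
Remaining = 365 - 350

15 days


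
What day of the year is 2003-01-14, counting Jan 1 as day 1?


Date: January 14, 2003
No months before January
Plus 14 days in January

Day of year: 14


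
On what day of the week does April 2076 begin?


Target: April 1, 2076
Anchor: Jan 1, 2076. With p = 2076 - 1 = 2075: (p + p//4 - p//100 + p//400) mod 7 = (2075 + 518 - 20 + 5) mod 7 = 2578 mod 7 = 2 -> Wednesday (Mon=0 ... Sun=6)
Days before April (Jan-Mar): 91 days
Weekday index = (2 + 91) mod 7 = 2

Wednesday


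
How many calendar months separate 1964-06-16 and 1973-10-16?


From June 1964 to October 1973
9 years * 12 = 108 months, plus 4 months = 112

112 months


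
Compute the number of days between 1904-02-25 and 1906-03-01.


From 1904-02-25 to 1906-03-01
1904-02-25: days before February = 31; day of year = 31 + 25 = 56
1906-03-01: days before March = 31 + 28 = 59 (1906 is not a leap year); day of year = 59 + 1 = 60
Rest of 1904: 366 - 56 = 310
Full years 1905 (365): 365
Total = 310 + 365 + 60 = 735

735 days


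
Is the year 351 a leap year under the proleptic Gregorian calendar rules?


Gregorian leap year rule: divisible by 4, but not by 100, unless also by 400.
351 is not divisible by 4 -> not a leap year

No


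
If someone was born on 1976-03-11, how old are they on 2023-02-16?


Birth: 1976-03-11
Reference: 2023-02-16
Year difference: 2023 - 1976 = 47
Birthday not yet reached in 2023, subtract 1

46 years old


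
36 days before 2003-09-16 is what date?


Start: 2003-09-16, subtract 36 days
Back 16 days from September 16 reaches August 31, 2003 -> 20 left
August 2003: 31 - 20 = 11 -> lands on August 11

Result: 2003-08-11


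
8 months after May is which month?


May is month 5
5 + 8 = 13; wrap: 13 - 12 = 1

January


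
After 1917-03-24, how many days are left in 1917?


Day of year: 83 of 365
Remaining = 365 - 83

282 days


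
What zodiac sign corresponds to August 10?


Date: August 10
Conventional tropical zodiac dates: Leo from July 23 onward; Virgo starts August 23
August 10 falls within the Leo range

Leo


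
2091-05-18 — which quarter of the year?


Month: May (month 5)
Q1: Jan-Mar, Q2: Apr-Jun, Q3: Jul-Sep, Q4: Oct-Dec

Q2


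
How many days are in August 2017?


August 2017

31 days


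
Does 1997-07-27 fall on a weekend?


Anchor: Jan 1, 1997. With p = 1997 - 1 = 1996: (p + p//4 - p//100 + p//400) mod 7 = (1996 + 499 - 19 + 4) mod 7 = 2480 mod 7 = 2 -> Wednesday (Mon=0 ... Sun=6)
Day of year: 208; offset = 207
Weekday index = (2 + 207) mod 7 = 6 -> Sunday
Weekend days: Saturday, Sunday

Yes


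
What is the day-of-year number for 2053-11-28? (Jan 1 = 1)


Date: November 28, 2053
Days in months 1 through 10: 304
Plus 28 days in November

Day of year: 332


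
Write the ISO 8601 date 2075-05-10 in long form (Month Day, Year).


ISO 2075-05-10 parses as year=2075, month=05, day=10
Month 5 -> May

May 10, 2075


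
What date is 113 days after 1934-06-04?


Start: 1934-06-04, add 113 days
June 1934 has 30 days: 30 - 4 = 26 days to June 30 -> 87 left
July 1934 has 31 days -> 56 left
August 1934 has 31 days -> 25 left
September 1934: 25 <= 30 -> lands on September 25

Result: 1934-09-25


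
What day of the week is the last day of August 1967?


August 1967 has 31 days
Anchor: Jan 1, 1967. With p = 1967 - 1 = 1966: (p + p//4 - p//100 + p//400) mod 7 = (1966 + 491 - 19 + 4) mod 7 = 2442 mod 7 = 6 -> Sunday (Mon=0 ... Sun=6)
Days before August (Jan-Jul): 212; August 1 index = (6 + 212) mod 7 = 1 -> Tuesday
Last day offset: 31 - 1 = 30 days
Weekday index = (1 + 30) mod 7 = 3

Thursday, August 31


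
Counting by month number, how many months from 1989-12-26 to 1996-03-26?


From December 1989 to March 1996
7 years * 12 = 84 months, minus 9 months = 75

75 months


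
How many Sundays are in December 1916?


December 1916 has 31 days
Anchor: Jan 1, 1916. With p = 1916 - 1 = 1915: (p + p//4 - p//100 + p//400) mod 7 = (1915 + 478 - 19 + 4) mod 7 = 2378 mod 7 = 5 -> Saturday (Mon=0 ... Sun=6)
Days before December (Jan-Nov): 335; December 1 index = (5 + 335) mod 7 = 4 -> Friday
First Sunday is December 3
Sundays: 3, 10, 17, 24, 31

5 Sundays


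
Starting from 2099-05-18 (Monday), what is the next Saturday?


Current: Monday
Target: Saturday
Days ahead: 5

Next Saturday: 2099-05-23


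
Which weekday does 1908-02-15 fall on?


Date: February 15, 1908
Anchor: Jan 1, 1908. With p = 1908 - 1 = 1907: (p + p//4 - p//100 + p//400) mod 7 = (1907 + 476 - 19 + 4) mod 7 = 2368 mod 7 = 2 -> Wednesday (Mon=0 ... Sun=6)
Days before February (Jan): 31; offset = 31 + 15 - 1 = 45
Weekday index = (2 + 45) mod 7 = 5

Day of the week: Saturday


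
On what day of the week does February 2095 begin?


Target: February 1, 2095
Anchor: Jan 1, 2095. With p = 2095 - 1 = 2094: (p + p//4 - p//100 + p//400) mod 7 = (2094 + 523 - 20 + 5) mod 7 = 2602 mod 7 = 5 -> Saturday (Mon=0 ... Sun=6)
Days before February (Jan): 31 days
Weekday index = (5 + 31) mod 7 = 1

Tuesday


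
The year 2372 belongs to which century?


Century = (year - 1) // 100 + 1
= (2372 - 1) // 100 + 1
= 2371 // 100 + 1
= 23 + 1

24th century


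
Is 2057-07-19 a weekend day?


Anchor: Jan 1, 2057. With p = 2057 - 1 = 2056: (p + p//4 - p//100 + p//400) mod 7 = (2056 + 514 - 20 + 5) mod 7 = 2555 mod 7 = 0 -> Monday (Mon=0 ... Sun=6)
Day of year: 200; offset = 199
Weekday index = (0 + 199) mod 7 = 3 -> Thursday
Weekend days: Saturday, Sunday

No


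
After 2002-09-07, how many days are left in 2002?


Day of year: 250 of 365
Remaining = 365 - 250

115 days
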